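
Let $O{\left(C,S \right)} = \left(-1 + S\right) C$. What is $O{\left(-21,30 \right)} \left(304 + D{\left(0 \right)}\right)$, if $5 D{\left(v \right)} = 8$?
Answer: $- \frac{930552}{5} \approx -1.8611 \cdot 10^{5}$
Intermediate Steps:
$D{\left(v \right)} = \frac{8}{5}$ ($D{\left(v \right)} = \frac{1}{5} \cdot 8 = \frac{8}{5}$)
$O{\left(C,S \right)} = C \left(-1 + S\right)$
$O{\left(-21,30 \right)} \left(304 + D{\left(0 \right)}\right) = - 21 \left(-1 + 30\right) \left(304 + \frac{8}{5}\right) = \left(-21\right) 29 \cdot \frac{1528}{5} = \left(-609\right) \frac{1528}{5} = - \frac{930552}{5}$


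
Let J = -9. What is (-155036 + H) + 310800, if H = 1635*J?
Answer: 141049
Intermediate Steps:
H = -14715 (H = 1635*(-9) = -14715)
(-155036 + H) + 310800 = (-155036 - 14715) + 310800 = -169751 + 310800 = 141049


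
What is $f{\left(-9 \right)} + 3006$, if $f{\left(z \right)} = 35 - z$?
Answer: $3050$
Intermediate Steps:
$f{\left(-9 \right)} + 3006 = \left(35 - -9\right) + 3006 = \left(35 + 9\right) + 3006 = 44 + 3006 = 3050$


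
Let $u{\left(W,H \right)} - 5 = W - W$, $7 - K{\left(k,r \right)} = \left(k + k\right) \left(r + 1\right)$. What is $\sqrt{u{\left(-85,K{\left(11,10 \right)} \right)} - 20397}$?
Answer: $2 i \sqrt{5098} \approx 142.8 i$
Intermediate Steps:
$K{\left(k,r \right)} = 7 - 2 k \left(1 + r\right)$ ($K{\left(k,r \right)} = 7 - \left(k + k\right) \left(r + 1\right) = 7 - 2 k \left(1 + r\right)$)
$u{\left(W,H \right)} = 5$ ($u{\left(W,H \right)} = 5 + \left(W - W\right) = 5 + 0 = 5$)
$\sqrt{u{\left(-85,K{\left(11,10 \right)} \right)} - 20397} = \sqrt{5 - 20397} = \sqrt{-20392} = 2 i \sqrt{5098}$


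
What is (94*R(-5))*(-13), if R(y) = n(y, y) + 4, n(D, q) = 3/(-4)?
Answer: -7943/2 ≈ -3971.5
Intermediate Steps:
n(D, q) = -¾ (n(D, q) = 3*(-¼) = -¾)
R(y) = 13/4 (R(y) = -¾ + 4 = 13/4)
(94*R(-5))*(-13) = (94*(13/4))*(-13) = (611/2)*(-13) = -7943/2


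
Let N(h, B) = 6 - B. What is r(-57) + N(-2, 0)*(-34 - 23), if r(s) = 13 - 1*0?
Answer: -329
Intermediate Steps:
r(s) = 13 (r(s) = 13 + 0 = 13)
r(-57) + N(-2, 0)*(-34 - 23) = 13 + (6 - 1*0)*(-34 - 23) = 13 + (6 + 0)*(-57) = 13 + 6*(-57) = 13 - 342 = -329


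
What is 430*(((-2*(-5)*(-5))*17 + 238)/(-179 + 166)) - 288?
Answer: 259416/13 ≈ 19955.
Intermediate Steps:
430*(((-2*(-5)*(-5))*17 + 238)/(-179 + 166)) - 288 = 430*(((10*(-5))*17 + 238)/(-13)) - 288 = 430*((-50*17 + 238)*(-1/13)) - 288 = 430*((-850 + 238)*(-1/13)) - 288 = 430*(-612*(-1/13)) - 288 = 430*(612/13) - 288 = 263160/13 - 288 = 259416/13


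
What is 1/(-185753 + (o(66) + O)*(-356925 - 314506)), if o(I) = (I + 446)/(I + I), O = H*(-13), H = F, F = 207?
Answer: 33/59533014076 ≈ 5.5431e-10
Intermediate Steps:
H = 207
O = -2691 (O = 207*(-13) = -2691)
o(I) = (446 + I)/(2*I) (o(I) = (446 + I)/((2*I)) = (446 + I)*(1/(2*I)) = (446 + I)/(2*I))
1/(-185753 + (o(66) + O)*(-356925 - 314506)) = 1/(-185753 + ((½)*(446 + 66)/66 - 2691)*(-356925 - 314506)) = 1/(-185753 + ((½)*(1/66)*512 - 2691)*(-671431)) = 1/(-185753 + (128/33 - 2691)*(-671431)) = 1/(-185753 - 88675/33*(-671431)) = 1/(-185753 + 59539143925/33) = 1/(59533014076/33) = 33/59533014076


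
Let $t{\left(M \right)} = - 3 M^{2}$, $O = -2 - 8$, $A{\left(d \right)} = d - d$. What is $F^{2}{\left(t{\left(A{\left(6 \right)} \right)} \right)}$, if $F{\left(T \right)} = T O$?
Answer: $0$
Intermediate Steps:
$A{\left(d \right)} = 0$
$O = -10$ ($O = -2 - 8 = -10$)
$F{\left(T \right)} = - 10 T$ ($F{\left(T \right)} = T \left(-10\right) = - 10 T$)
$F^{2}{\left(t{\left(A{\left(6 \right)} \right)} \right)} = \left(- 10 \left(- 3 \cdot 0^{2}\right)\right)^{2} = \left(- 10 \left(\left(-3\right) 0\right)\right)^{2} = \left(\left(-10\right) 0\right)^{2} = 0^{2} = 0$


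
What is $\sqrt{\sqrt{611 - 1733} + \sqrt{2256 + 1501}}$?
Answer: $\sqrt{17 \sqrt{13} + i \sqrt{1122}} \approx 8.0977 + 2.0683 i$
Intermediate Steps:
$\sqrt{\sqrt{611 - 1733} + \sqrt{2256 + 1501}} = \sqrt{\sqrt{-1122} + \sqrt{3757}} = \sqrt{i \sqrt{1122} + 17 \sqrt{13}} = \sqrt{17 \sqrt{13} + i \sqrt{1122}}$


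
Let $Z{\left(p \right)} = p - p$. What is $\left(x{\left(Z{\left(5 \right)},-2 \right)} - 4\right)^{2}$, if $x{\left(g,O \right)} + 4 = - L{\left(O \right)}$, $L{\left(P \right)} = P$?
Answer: $36$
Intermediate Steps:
$Z{\left(p \right)} = 0$
$x{\left(g,O \right)} = -4 - O$
$\left(x{\left(Z{\left(5 \right)},-2 \right)} - 4\right)^{2} = \left(\left(-4 - -2\right) - 4\right)^{2} = \left(\left(-4 + 2\right) - 4\right)^{2} = \left(-2 - 4\right)^{2} = \left(-6\right)^{2} = 36$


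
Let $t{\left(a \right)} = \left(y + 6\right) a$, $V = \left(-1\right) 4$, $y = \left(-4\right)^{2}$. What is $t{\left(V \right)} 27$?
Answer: $-2376$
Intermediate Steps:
$y = 16$
$V = -4$
$t{\left(a \right)} = 22 a$ ($t{\left(a \right)} = \left(16 + 6\right) a = 22 a$)
$t{\left(V \right)} 27 = 22 \left(-4\right) 27 = \left(-88\right) 27 = -2376$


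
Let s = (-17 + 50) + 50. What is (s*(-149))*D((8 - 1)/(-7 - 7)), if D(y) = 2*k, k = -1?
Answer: 24734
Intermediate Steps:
D(y) = -2 (D(y) = 2*(-1) = -2)
s = 83 (s = 33 + 50 = 83)
(s*(-149))*D((8 - 1)/(-7 - 7)) = (83*(-149))*(-2) = -12367*(-2) = 24734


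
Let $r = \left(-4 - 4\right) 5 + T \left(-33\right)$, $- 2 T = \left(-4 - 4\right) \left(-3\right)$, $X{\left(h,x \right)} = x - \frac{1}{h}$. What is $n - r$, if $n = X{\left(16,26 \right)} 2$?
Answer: $- \frac{2433}{8} \approx -304.13$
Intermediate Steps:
$n = \frac{415}{8}$ ($n = \left(26 - \frac{1}{16}\right) 2 = \frac{415}{16} \cdot 2 = \frac{415}{8} \approx 51.875$)
$T = -12$ ($T = - \frac{\left(-4 - 4\right) \left(-3\right)}{2} = - \frac{\left(-8\right) \left(-3\right)}{2} = \left(- \frac{1}{2}\right) 24 = -12$)
$r = 356$ ($r = \left(-4 - 4\right) 5 - -396 = \left(-8\right) 5 + 396 = -40 + 396 = 356$)
$n - r = \frac{415}{8} - 356 = - \frac{2433}{8}$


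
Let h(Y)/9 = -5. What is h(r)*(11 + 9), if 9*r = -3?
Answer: -900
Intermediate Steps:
r = -1/3 (r = (1/9)*(-3) = -1/3 ≈ -0.33333)
h(Y) = -45 (h(Y) = 9*(-5) = -45)
h(r)*(11 + 9) = -45*(11 + 9) = -45*20 = -900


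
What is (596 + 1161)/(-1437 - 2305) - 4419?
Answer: -16537655/3742 ≈ -4419.5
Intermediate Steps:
(596 + 1161)/(-1437 - 2305) - 4419 = 1757/(-3742) - 4419 = 1757*(-1/3742) - 4419 = -1757/3742 - 4419 = -16537655/3742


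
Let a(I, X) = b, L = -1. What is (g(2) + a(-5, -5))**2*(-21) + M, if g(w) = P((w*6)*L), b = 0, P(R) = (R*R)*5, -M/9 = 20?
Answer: -10886580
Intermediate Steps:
M = -180 (M = -9*20 = -180)
P(R) = 5*R**2 (P(R) = R**2*5 = 5*R**2)
a(I, X) = 0
g(w) = 180*w**2 (g(w) = 5*((w*6)*(-1))**2 = 5*((6*w)*(-1))**2 = 5*(-6*w)**2 = 5*(36*w**2) = 180*w**2)
(g(2) + a(-5, -5))**2*(-21) + M = (180*2**2 + 0)**2*(-21) - 180 = (180*4 + 0)**2*(-21) - 180 = (720 + 0)**2*(-21) - 180 = 720**2*(-21) - 180 = 518400*(-21) - 180 = -10886400 - 180 = -10886580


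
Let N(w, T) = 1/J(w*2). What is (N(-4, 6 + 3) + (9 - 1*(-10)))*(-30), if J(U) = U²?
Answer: -18255/32 ≈ -570.47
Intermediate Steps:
N(w, T) = 1/(4*w²) (N(w, T) = 1/((w*2)²) = 1/((2*w)²) = 1/(4*w²))
(N(-4, 6 + 3) + (9 - 1*(-10)))*(-30) = ((¼)/(-4)² + (9 - 1*(-10)))*(-30) = ((¼)*(1/16) + (9 + 10))*(-30) = (1/64 + 19)*(-30) = (1217/64)*(-30) = -18255/32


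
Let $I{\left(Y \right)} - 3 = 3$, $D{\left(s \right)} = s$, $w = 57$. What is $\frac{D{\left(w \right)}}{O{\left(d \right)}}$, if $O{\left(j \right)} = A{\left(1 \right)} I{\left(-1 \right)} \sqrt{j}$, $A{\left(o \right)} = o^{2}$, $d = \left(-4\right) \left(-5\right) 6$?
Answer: $\frac{19 \sqrt{30}}{120} \approx 0.86723$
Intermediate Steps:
$I{\left(Y \right)} = 6$ ($I{\left(Y \right)} = 3 + 3 = 6$)
$d = 120$ ($d = 20 \cdot 6 = 120$)
$O{\left(j \right)} = 6 \sqrt{j}$ ($O{\left(j \right)} = 1^{2} \cdot 6 \sqrt{j} = 1 \cdot 6 \sqrt{j} = 6 \sqrt{j}$)
$\frac{D{\left(w \right)}}{O{\left(d \right)}} = \frac{57}{6 \sqrt{120}} = \frac{57}{6 \cdot 2 \sqrt{30}} = \frac{57}{12 \sqrt{30}} = 57 \frac{\sqrt{30}}{360} = \frac{19 \sqrt{30}}{120}$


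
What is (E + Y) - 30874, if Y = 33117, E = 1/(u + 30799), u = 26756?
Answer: 129095866/57555 ≈ 2243.0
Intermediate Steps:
E = 1/57555 (E = 1/(26756 + 30799) = 1/57555 ≈ 1.7375e-5)
(E + Y) - 30874 = (1/57555 + 33117) - 30874 = 1906048936/57555 - 30874 = 129095866/57555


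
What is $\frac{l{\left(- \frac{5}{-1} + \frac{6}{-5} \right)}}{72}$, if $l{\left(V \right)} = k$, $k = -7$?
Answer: $- \frac{7}{72} \approx -0.097222$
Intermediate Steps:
$l{\left(V \right)} = -7$
$\frac{l{\left(- \frac{5}{-1} + \frac{6}{-5} \right)}}{72} = \frac{1}{72} \left(-7\right) = - \frac{7}{72}$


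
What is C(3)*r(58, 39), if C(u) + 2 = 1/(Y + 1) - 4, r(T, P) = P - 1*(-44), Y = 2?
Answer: -1411/3 ≈ -470.33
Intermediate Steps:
r(T, P) = 44 + P (r(T, P) = P + 44 = 44 + P)
C(u) = -17/3 (C(u) = -2 + (1/(2 + 1) - 4) = -2 + (1/3 - 4) = -2 + (⅓ - 4) = -2 - 11/3 = -17/3)
C(3)*r(58, 39) = -17*(44 + 39)/3 = -17/3*83 = -1411/3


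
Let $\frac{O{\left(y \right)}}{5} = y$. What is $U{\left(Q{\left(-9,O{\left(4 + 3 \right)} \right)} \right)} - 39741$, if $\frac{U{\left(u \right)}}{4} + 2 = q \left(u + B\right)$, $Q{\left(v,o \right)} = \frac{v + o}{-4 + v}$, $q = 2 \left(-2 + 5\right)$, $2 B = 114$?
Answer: $-38429$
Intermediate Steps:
$B = 57$ ($B = \frac{1}{2} \cdot 114 = 57$)
$q = 6$ ($q = 2 \cdot 3 = 6$)
$O{\left(y \right)} = 5 y$
$Q{\left(v,o \right)} = \frac{o + v}{-4 + v}$
$U{\left(u \right)} = 1360 + 24 u$ ($U{\left(u \right)} = -8 + 4 \cdot 6 \left(u + 57\right) = -8 + 4 \cdot 6 \left(57 + u\right) = -8 + 4 \left(342 + 6 u\right) = -8 + \left(1368 + 24 u\right) = 1360 + 24 u$)
$U{\left(Q{\left(-9,O{\left(4 + 3 \right)} \right)} \right)} - 39741 = \left(1360 + 24 \frac{5 \left(4 + 3\right) - 9}{-4 - 9}\right) - 39741 = \left(1360 + 24 \frac{5 \cdot 7 - 9}{-13}\right) - 39741 = \left(1360 + 24 \left(- \frac{35 - 9}{13}\right)\right) - 39741 = \left(1360 + 24 \left(\left(- \frac{1}{13}\right) 26\right)\right) - 39741 = \left(1360 + 24 \left(-2\right)\right) - 39741 = \left(1360 - 48\right) - 39741 = 1312 - 39741 = -38429$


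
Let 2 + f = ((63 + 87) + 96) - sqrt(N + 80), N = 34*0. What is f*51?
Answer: 12444 - 204*sqrt(5) ≈ 11988.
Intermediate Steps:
N = 0
f = 244 - 4*sqrt(5) (f = -2 + (((63 + 87) + 96) - sqrt(0 + 80)) = -2 + ((150 + 96) - sqrt(80)) = -2 + (246 - 4*sqrt(5)) = 244 - 4*sqrt(5) ≈ 235.06)
f*51 = (244 - 4*sqrt(5))*51 = 12444 - 204*sqrt(5)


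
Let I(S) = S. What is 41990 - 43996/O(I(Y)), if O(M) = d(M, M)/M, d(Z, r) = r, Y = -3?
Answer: -2006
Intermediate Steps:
O(M) = 1 (O(M) = M/M = 1)
41990 - 43996/O(I(Y)) = 41990 - 43996/1 = 41990 - 43996 = -2006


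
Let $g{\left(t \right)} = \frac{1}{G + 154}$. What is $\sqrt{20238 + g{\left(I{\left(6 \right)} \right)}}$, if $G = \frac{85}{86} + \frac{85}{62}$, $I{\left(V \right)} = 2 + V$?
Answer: $\frac{\sqrt{879175716223493}}{208427} \approx 142.26$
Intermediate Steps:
$G = \frac{3145}{1333}$ ($G = 85 \cdot \frac{1}{86} + 85 \cdot \frac{1}{62} = \frac{85}{86} + \frac{85}{62} = \frac{3145}{1333} \approx 2.3593$)
$g{\left(t \right)} = \frac{1333}{208427}$ ($g{\left(t \right)} = \frac{1}{\frac{3145}{1333} + 154} = \frac{1}{\frac{208427}{1333}} = \frac{1333}{208427}$)
$\sqrt{20238 + g{\left(I{\left(6 \right)} \right)}} = \sqrt{20238 + \frac{1333}{208427}} = \sqrt{\frac{4218146959}{208427}} = \frac{\sqrt{879175716223493}}{208427}$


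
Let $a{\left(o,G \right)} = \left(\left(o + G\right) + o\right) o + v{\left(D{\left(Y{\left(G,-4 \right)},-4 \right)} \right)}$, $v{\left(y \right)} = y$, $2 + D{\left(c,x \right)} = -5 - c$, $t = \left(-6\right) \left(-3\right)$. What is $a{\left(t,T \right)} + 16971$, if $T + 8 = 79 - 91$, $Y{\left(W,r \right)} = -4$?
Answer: $17256$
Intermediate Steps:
$t = 18$
$D{\left(c,x \right)} = -7 - c$ ($D{\left(c,x \right)} = -2 - \left(5 + c\right) = -7 - c$)
$T = -20$ ($T = -8 + \left(79 - 91\right) = -8 - 12 = -20$)
$a{\left(o,G \right)} = -3 + o \left(G + 2 o\right)$ ($a{\left(o,G \right)} = \left(\left(o + G\right) + o\right) o - 3 = \left(\left(G + o\right) + o\right) o + \left(-7 + 4\right) = \left(G + 2 o\right) o - 3 = o \left(G + 2 o\right) - 3 = -3 + o \left(G + 2 o\right)$)
$a{\left(t,T \right)} + 16971 = \left(-3 + 2 \cdot 18^{2} - 360\right) + 16971 = \left(-3 + 2 \cdot 324 - 360\right) + 16971 = \left(-3 + 648 - 360\right) + 16971 = 285 + 16971 = 17256$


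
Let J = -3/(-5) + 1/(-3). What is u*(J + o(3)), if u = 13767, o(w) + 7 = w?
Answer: -256984/5 ≈ -51397.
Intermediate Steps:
o(w) = -7 + w
J = 4/15 (J = -3*(-⅕) + 1*(-⅓) = ⅗ - ⅓ = 4/15 ≈ 0.26667)
u*(J + o(3)) = 13767*(4/15 + (-7 + 3)) = 13767*(4/15 - 4) = 13767*(-56/15) = -256984/5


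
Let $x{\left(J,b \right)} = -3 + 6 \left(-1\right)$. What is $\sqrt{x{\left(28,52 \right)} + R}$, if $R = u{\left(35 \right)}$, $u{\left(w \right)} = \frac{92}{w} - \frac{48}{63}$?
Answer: $\frac{i \sqrt{1605}}{15} \approx 2.6708 i$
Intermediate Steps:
$x{\left(J,b \right)} = -9$ ($x{\left(J,b \right)} = -3 - 6 = -9$)
$u{\left(w \right)} = - \frac{16}{21} + \frac{92}{w}$ ($u{\left(w \right)} = \frac{92}{w} - \frac{16}{21} = - \frac{16}{21} + \frac{92}{w}$)
$R = \frac{28}{15}$ ($R = - \frac{16}{21} + \frac{92}{35} = \frac{28}{15} \approx 1.8667$)
$\sqrt{x{\left(28,52 \right)} + R} = \sqrt{-9 + \frac{28}{15}} = \sqrt{- \frac{107}{15}} = \frac{i \sqrt{1605}}{15}$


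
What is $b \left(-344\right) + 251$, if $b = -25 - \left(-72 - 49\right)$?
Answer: $-32773$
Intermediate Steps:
$b = 96$ ($b = -25 - -121 = -25 + 121 = 96$)
$b \left(-344\right) + 251 = 96 \left(-344\right) + 251 = -33024 + 251 = -32773$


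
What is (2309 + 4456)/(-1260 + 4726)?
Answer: 6765/3466 ≈ 1.9518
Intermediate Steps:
(2309 + 4456)/(-1260 + 4726) = 6765/3466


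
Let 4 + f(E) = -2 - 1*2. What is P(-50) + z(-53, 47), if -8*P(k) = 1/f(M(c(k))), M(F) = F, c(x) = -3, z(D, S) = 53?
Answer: 3393/64 ≈ 53.016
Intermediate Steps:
f(E) = -8 (f(E) = -4 + (-2 - 1*2) = -4 + (-2 - 2) = -4 - 4 = -8)
P(k) = 1/64 (P(k) = -⅛/(-8) = -⅛*(-⅛) = 1/64)
P(-50) + z(-53, 47) = 1/64 + 53 = 3393/64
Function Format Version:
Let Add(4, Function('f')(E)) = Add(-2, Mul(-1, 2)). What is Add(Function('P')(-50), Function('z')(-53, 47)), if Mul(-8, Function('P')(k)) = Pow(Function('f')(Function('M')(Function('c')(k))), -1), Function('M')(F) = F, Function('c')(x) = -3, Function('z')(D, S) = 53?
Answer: Rational(3393, 64) ≈ 53.016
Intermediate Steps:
Function('f')(E) = -8 (Function('f')(E) = Add(-4, Add(-2, Mul(-1, 2))) = Add(-4, Add(-2, -2)) = Add(-4, -4) = -8)
Function('P')(k) = Rational(1, 64) (Function('P')(k) = Mul(Rational(-1, 8), Pow(-8, -1)) = Mul(Rational(-1, 8), Rational(-1, 8)) = Rational(1, 64))
Add(Function('P')(-50), Function('z')(-53, 47)) = Add(Rational(1, 64), 53) = Rational(3393, 64)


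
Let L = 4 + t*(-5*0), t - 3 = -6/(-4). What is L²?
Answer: 16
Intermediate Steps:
t = 9/2 (t = 3 - 6/(-4) = 3 - 6*(-¼) = 3 + 3/2 = 9/2 ≈ 4.5000)
L = 4 (L = 4 + 9*(-5*0)/2 = 4 + (9/2)*0 = 4 + 0 = 4)
L² = 4² = 16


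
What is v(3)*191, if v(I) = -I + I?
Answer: 0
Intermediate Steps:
v(I) = 0
v(3)*191 = 0*191 = 0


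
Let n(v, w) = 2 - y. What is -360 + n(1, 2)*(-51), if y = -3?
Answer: -615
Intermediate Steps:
n(v, w) = 5 (n(v, w) = 2 - 1*(-3) = 2 + 3 = 5)
-360 + n(1, 2)*(-51) = -360 + 5*(-51) = -360 - 255 = -615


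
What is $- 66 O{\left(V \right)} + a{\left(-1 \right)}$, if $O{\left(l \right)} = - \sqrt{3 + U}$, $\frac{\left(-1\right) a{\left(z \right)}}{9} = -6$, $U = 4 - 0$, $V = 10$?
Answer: $54 + 66 \sqrt{7} \approx 228.62$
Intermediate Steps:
$U = 4$ ($U = 4 + 0 = 4$)
$a{\left(z \right)} = 54$ ($a{\left(z \right)} = \left(-9\right) \left(-6\right) = 54$)
$O{\left(l \right)} = - \sqrt{7}$ ($O{\left(l \right)} = - \sqrt{3 + 4} = - \sqrt{7}$)
$- 66 O{\left(V \right)} + a{\left(-1 \right)} = - 66 \left(- \sqrt{7}\right) + 54 = 66 \sqrt{7} + 54 = 54 + 66 \sqrt{7}$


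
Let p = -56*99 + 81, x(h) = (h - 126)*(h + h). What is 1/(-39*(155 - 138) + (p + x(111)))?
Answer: -1/9456 ≈ -0.00010575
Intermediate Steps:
x(h) = 2*h*(-126 + h) (x(h) = (-126 + h)*(2*h) = 2*h*(-126 + h))
p = -5463 (p = -5544 + 81 = -5463)
1/(-39*(155 - 138) + (p + x(111))) = 1/(-39*(155 - 138) + (-5463 + 2*111*(-126 + 111))) = 1/(-39*17 + (-5463 + 2*111*(-15))) = 1/(-663 + (-5463 - 3330)) = 1/(-663 - 8793) = 1/(-9456) = -1/9456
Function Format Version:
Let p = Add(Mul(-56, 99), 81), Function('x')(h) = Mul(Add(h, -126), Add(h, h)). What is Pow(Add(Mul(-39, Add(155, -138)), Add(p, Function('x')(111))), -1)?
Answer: Rational(-1, 9456) ≈ -0.00010575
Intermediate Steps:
Function('x')(h) = Mul(2, h, Add(-126, h)) (Function('x')(h) = Mul(Add(-126, h), Mul(2, h)) = Mul(2, h, Add(-126, h)))
p = -5463 (p = Add(-5544, 81) = -5463)
Pow(Add(Mul(-39, Add(155, -138)), Add(p, Function('x')(111))), -1) = Pow(Add(Mul(-39, Add(155, -138)), Add(-5463, Mul(2, 111, Add(-126, 111)))), -1) = Pow(Add(Mul(-39, 17), Add(-5463, Mul(2, 111, -15))), -1) = Pow(Add(-663, Add(-5463, -3330)), -1) = Pow(Add(-663, -8793), -1) = Pow(-9456, -1) = Rational(-1, 9456)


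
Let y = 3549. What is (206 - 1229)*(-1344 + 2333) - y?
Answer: -1015296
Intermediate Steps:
(206 - 1229)*(-1344 + 2333) - y = (206 - 1229)*(-1344 + 2333) - 1*3549 = -1023*989 - 3549 = -1011747 - 3549 = -1015296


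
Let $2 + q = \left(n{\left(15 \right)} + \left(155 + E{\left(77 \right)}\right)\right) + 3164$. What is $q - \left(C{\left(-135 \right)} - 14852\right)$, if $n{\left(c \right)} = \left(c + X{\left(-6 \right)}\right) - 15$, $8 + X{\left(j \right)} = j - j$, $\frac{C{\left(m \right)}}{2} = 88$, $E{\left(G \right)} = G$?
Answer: $18062$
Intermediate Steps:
$C{\left(m \right)} = 176$ ($C{\left(m \right)} = 2 \cdot 88 = 176$)
$X{\left(j \right)} = -8$ ($X{\left(j \right)} = -8 + \left(j - j\right) = -8 + 0 = -8$)
$n{\left(c \right)} = -23 + c$ ($n{\left(c \right)} = \left(c - 8\right) - 15 = \left(-8 + c\right) - 15 = -23 + c$)
$q = 3386$ ($q = -2 + \left(\left(\left(-23 + 15\right) + \left(155 + 77\right)\right) + 3164\right) = -2 + \left(\left(-8 + 232\right) + 3164\right) = -2 + \left(224 + 3164\right) = -2 + 3388 = 3386$)
$q - \left(C{\left(-135 \right)} - 14852\right) = 3386 - \left(176 - 14852\right) = 3386 - -14676 = 3386 + 14676 = 18062$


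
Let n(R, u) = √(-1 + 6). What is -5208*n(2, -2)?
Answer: -5208*√5 ≈ -11645.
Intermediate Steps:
n(R, u) = √5
-5208*n(2, -2) = -5208*√5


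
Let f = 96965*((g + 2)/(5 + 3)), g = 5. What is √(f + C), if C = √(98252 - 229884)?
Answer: √(1357510 + 64*I*√8227)/4 ≈ 291.28 + 0.62279*I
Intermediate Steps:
C = 4*I*√8227 (C = √(-131632) = 4*I*√8227 ≈ 362.81*I)
f = 678755/8 (f = 96965*((5 + 2)/(5 + 3)) = 96965*(7/8) = 678755/8 ≈ 84844.)
√(f + C) = √(678755/8 + 4*I*√8227)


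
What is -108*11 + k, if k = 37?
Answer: -1151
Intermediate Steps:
-108*11 + k = -108*11 + 37 = -1188 + 37 = -1151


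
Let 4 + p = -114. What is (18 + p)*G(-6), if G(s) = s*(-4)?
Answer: -2400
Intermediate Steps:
G(s) = -4*s
p = -118 (p = -4 - 114 = -118)
(18 + p)*G(-6) = (18 - 118)*(-4*(-6)) = -100*24 = -2400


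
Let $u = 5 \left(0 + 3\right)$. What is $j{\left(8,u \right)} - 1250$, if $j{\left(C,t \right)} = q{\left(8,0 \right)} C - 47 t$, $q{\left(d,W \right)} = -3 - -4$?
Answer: $-1947$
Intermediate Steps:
$q{\left(d,W \right)} = 1$ ($q{\left(d,W \right)} = -3 + 4 = 1$)
$u = 15$ ($u = 5 \cdot 3 = 15$)
$j{\left(C,t \right)} = C - 47 t$ ($j{\left(C,t \right)} = 1 C - 47 t = C - 47 t$)
$j{\left(8,u \right)} - 1250 = \left(8 - 705\right) - 1250 = -697 - 1250 = -1947$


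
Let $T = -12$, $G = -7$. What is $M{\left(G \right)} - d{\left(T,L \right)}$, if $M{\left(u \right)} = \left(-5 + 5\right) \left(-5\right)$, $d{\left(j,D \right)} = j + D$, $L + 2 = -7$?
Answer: $21$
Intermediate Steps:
$L = -9$ ($L = -2 - 7 = -9$)
$d{\left(j,D \right)} = D + j$
$M{\left(u \right)} = 0$ ($M{\left(u \right)} = 0 \left(-5\right) = 0$)
$M{\left(G \right)} - d{\left(T,L \right)} = 0 - \left(-9 - 12\right) = 0 - -21 = 0 + 21 = 21$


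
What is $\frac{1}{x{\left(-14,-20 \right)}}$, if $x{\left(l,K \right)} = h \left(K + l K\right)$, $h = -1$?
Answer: $- \frac{1}{260} \approx -0.0038462$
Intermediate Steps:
$x{\left(l,K \right)} = - K - K l$ ($x{\left(l,K \right)} = - (K + l K) = - (K + K l) = - K - K l$)
$\frac{1}{x{\left(-14,-20 \right)}} = \frac{1}{\left(-1\right) \left(-20\right) \left(1 - 14\right)} = \frac{1}{\left(-1\right) \left(-20\right) \left(-13\right)} = \frac{1}{-260} = - \frac{1}{260}$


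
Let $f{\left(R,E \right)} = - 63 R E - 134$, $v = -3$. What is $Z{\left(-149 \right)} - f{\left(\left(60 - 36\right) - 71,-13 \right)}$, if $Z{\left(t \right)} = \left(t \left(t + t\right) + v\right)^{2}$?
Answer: $1971309828$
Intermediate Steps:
$Z{\left(t \right)} = \left(-3 + 2 t^{2}\right)^{2}$ ($Z{\left(t \right)} = \left(t \left(t + t\right) - 3\right)^{2} = \left(t 2 t - 3\right)^{2} = \left(2 t^{2} - 3\right)^{2} = \left(-3 + 2 t^{2}\right)^{2}$)
$f{\left(R,E \right)} = -134 - 63 E R$ ($f{\left(R,E \right)} = - 63 E R - 134 = -134 - 63 E R$)
$Z{\left(-149 \right)} - f{\left(\left(60 - 36\right) - 71,-13 \right)} = \left(-3 + 2 \left(-149\right)^{2}\right)^{2} - \left(-134 - - 819 \left(\left(60 - 36\right) - 71\right)\right) = \left(-3 + 2 \cdot 22201\right)^{2} - \left(-134 - - 819 \left(24 - 71\right)\right) = \left(-3 + 44402\right)^{2} - \left(-134 - \left(-819\right) \left(-47\right)\right) = 44399^{2} - \left(-134 - 38493\right) = 1971271201 - -38627 = 1971271201 + 38627 = 1971309828$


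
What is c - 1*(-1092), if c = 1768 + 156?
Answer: 3016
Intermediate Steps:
c = 1924
c - 1*(-1092) = 1924 - 1*(-1092) = 1924 + 1092 = 3016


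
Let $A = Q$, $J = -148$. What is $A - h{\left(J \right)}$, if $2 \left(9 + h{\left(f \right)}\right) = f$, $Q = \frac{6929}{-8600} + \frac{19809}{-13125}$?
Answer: $\frac{121430993}{1505000} \approx 80.685$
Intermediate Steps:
$Q = - \frac{3484007}{1505000}$ ($Q = 6929 \left(- \frac{1}{8600}\right) + 19809 \left(- \frac{1}{13125}\right) = - \frac{6929}{8600} - \frac{6603}{4375} = - \frac{3484007}{1505000} \approx -2.315$)
$A = - \frac{3484007}{1505000} \approx -2.315$
$h{\left(f \right)} = -9 + \frac{f}{2}$
$A - h{\left(J \right)} = - \frac{3484007}{1505000} - \left(-9 + \frac{1}{2} \left(-148\right)\right) = - \frac{3484007}{1505000} - \left(-9 - 74\right) = - \frac{3484007}{1505000} - -83 = - \frac{3484007}{1505000} + 83 = \frac{121430993}{1505000}$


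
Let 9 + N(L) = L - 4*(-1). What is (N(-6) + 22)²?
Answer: 121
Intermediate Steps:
N(L) = -5 + L (N(L) = -9 + (L - 4*(-1)) = -9 + (L + 4) = -9 + (4 + L) = -5 + L)
(N(-6) + 22)² = ((-5 - 6) + 22)² = (-11 + 22)² = 11² = 121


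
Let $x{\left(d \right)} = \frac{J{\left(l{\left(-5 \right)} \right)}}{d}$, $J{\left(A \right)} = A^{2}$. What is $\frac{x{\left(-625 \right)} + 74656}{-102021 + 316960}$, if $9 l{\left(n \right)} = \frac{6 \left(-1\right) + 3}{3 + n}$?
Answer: $\frac{1679759999}{4836127500} \approx 0.34734$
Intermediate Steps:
$l{\left(n \right)} = - \frac{1}{3 \left(3 + n\right)}$ ($l{\left(n \right)} = \frac{\left(6 \left(-1\right) + 3\right) \frac{1}{3 + n}}{9} = \frac{\left(-6 + 3\right) \frac{1}{3 + n}}{9} = \frac{\left(-3\right) \frac{1}{3 + n}}{9} = - \frac{1}{3 \left(3 + n\right)}$)
$x{\left(d \right)} = \frac{1}{36 d}$ ($x{\left(d \right)} = \frac{\left(- \frac{1}{9 + 3 \left(-5\right)}\right)^{2}}{d} = \frac{\left(- \frac{1}{9 - 15}\right)^{2}}{d} = \frac{\left(- \frac{1}{-6}\right)^{2}}{d} = \frac{\left(\left(-1\right) \left(- \frac{1}{6}\right)\right)^{2}}{d} = \frac{1}{36 d}$)
$\frac{x{\left(-625 \right)} + 74656}{-102021 + 316960} = \frac{\frac{1}{36 \left(-625\right)} + 74656}{-102021 + 316960} = \frac{\frac{1}{36} \left(- \frac{1}{625}\right) + 74656}{214939} = \left(- \frac{1}{22500} + 74656\right) \frac{1}{214939} = \frac{1679759999}{22500} \cdot \frac{1}{214939} = \frac{1679759999}{4836127500}$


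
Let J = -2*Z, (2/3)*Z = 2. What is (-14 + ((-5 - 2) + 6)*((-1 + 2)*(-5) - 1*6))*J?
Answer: 18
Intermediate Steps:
Z = 3 (Z = (3/2)*2 = 3)
J = -6 (J = -2*3 = -6)
(-14 + ((-5 - 2) + 6)*((-1 + 2)*(-5) - 1*6))*J = (-14 + ((-5 - 2) + 6)*((-1 + 2)*(-5) - 1*6))*(-6) = (-14 + (-7 + 6)*(1*(-5) - 6))*(-6) = (-14 - (-5 - 6))*(-6) = (-14 - 1*(-11))*(-6) = (-14 + 11)*(-6) = -3*(-6) = 18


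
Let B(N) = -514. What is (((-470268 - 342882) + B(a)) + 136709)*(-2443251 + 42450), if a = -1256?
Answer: 1625234240955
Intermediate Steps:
(((-470268 - 342882) + B(a)) + 136709)*(-2443251 + 42450) = (((-470268 - 342882) - 514) + 136709)*(-2443251 + 42450) = ((-813150 - 514) + 136709)*(-2400801) = (-813664 + 136709)*(-2400801) = -676955*(-2400801) = 1625234240955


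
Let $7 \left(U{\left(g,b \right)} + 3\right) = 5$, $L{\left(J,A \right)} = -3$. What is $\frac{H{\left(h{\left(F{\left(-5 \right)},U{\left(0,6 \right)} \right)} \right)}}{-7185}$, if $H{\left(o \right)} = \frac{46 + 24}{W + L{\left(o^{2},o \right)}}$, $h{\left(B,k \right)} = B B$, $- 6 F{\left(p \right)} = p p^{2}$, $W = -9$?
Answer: $\frac{7}{8622} \approx 0.00081188$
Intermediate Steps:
$F{\left(p \right)} = - \frac{p^{3}}{6}$ ($F{\left(p \right)} = - \frac{p p^{2}}{6} = - \frac{p^{3}}{6}$)
$U{\left(g,b \right)} = - \frac{16}{7}$ ($U{\left(g,b \right)} = -3 + \frac{1}{7} \cdot 5 = -3 + \frac{5}{7} = - \frac{16}{7}$)
$h{\left(B,k \right)} = B^{2}$
$H{\left(o \right)} = - \frac{35}{6}$ ($H{\left(o \right)} = \frac{46 + 24}{-9 - 3} = \frac{70}{-12} = 70 \left(- \frac{1}{12}\right) = - \frac{35}{6}$)
$\frac{H{\left(h{\left(F{\left(-5 \right)},U{\left(0,6 \right)} \right)} \right)}}{-7185} = - \frac{35}{6 \left(-7185\right)} = \left(- \frac{35}{6}\right) \left(- \frac{1}{7185}\right) = \frac{7}{8622}$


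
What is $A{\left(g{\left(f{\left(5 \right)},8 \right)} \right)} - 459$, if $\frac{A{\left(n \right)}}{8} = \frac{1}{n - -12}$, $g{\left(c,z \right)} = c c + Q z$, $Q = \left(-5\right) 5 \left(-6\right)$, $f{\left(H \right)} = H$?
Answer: $- \frac{567775}{1237} \approx -458.99$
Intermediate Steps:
$Q = 150$ ($Q = \left(-25\right) \left(-6\right) = 150$)
$g{\left(c,z \right)} = c^{2} + 150 z$ ($g{\left(c,z \right)} = c c + 150 z = c^{2} + 150 z$)
$A{\left(n \right)} = \frac{8}{12 + n}$ ($A{\left(n \right)} = \frac{8}{n - -12} = \frac{8}{n + 12} = \frac{8}{12 + n}$)
$A{\left(g{\left(f{\left(5 \right)},8 \right)} \right)} - 459 = \frac{8}{12 + \left(5^{2} + 150 \cdot 8\right)} - 459 = \frac{8}{12 + \left(25 + 1200\right)} - 459 = \frac{8}{12 + 1225} - 459 = \frac{8}{1237} - 459 = - \frac{567775}{1237}$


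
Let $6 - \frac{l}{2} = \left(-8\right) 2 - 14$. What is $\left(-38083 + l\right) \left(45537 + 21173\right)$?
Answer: $-2535713810$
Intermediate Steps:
$l = 72$ ($l = 12 - 2 \left(\left(-8\right) 2 - 14\right) = 12 - 2 \left(-16 - 14\right) = 12 - -60 = 12 + 60 = 72$)
$\left(-38083 + l\right) \left(45537 + 21173\right) = \left(-38083 + 72\right) \left(45537 + 21173\right) = \left(-38011\right) 66710 = -2535713810$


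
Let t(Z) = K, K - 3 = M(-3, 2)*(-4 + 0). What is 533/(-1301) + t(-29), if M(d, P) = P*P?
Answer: -17446/1301 ≈ -13.410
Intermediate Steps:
M(d, P) = P²
K = -13 (K = 3 + 2²*(-4 + 0) = 3 + 4*(-4) = 3 - 16 = -13)
t(Z) = -13
533/(-1301) + t(-29) = 533/(-1301) - 13 = 533*(-1/1301) - 13 = -533/1301 - 13 = -17446/1301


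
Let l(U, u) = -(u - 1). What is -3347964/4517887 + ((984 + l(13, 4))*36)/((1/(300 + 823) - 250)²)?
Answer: -6963192346572144/39566650873600543 ≈ -0.17599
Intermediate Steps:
l(U, u) = 1 - u (l(U, u) = -(-1 + u) = 1 - u)
-3347964/4517887 + ((984 + l(13, 4))*36)/((1/(300 + 823) - 250)²) = -3347964/4517887 + ((984 + (1 - 1*4))*36)/((1/(300 + 823) - 250)²) = -3347964*1/4517887 + ((984 + (1 - 4))*36)/((1/1123 - 250)²) = -3347964/4517887 + ((984 - 3)*36)/((1/1123 - 250)²) = -3347964/4517887 + (981*36)/((-280749/1123)²) = -3347964/4517887 + 35316/(78820001001/1261129) = -3347964/4517887 + 35316*(1261129/78820001001) = -3347964/4517887 + 4948670196/8757777889 = -6963192346572144/39566650873600543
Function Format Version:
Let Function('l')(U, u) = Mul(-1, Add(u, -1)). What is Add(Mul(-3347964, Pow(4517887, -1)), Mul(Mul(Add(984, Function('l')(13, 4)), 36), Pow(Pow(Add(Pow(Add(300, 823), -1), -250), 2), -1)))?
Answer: Rational(-6963192346572144, 39566650873600543) ≈ -0.17599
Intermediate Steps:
Function('l')(U, u) = Add(1, Mul(-1, u)) (Function('l')(U, u) = Mul(-1, Add(-1, u)) = Add(1, Mul(-1, u)))
Add(Mul(-3347964, Pow(4517887, -1)), Mul(Mul(Add(984, Function('l')(13, 4)), 36), Pow(Pow(Add(Pow(Add(300, 823), -1), -250), 2), -1))) = Add(Mul(-3347964, Pow(4517887, -1)), Mul(Mul(Add(984, Add(1, Mul(-1, 4))), 36), Pow(Pow(Add(Pow(Add(300, 823), -1), -250), 2), -1))) = Add(Mul(-3347964, Rational(1, 4517887)), Mul(Mul(Add(984, Add(1, -4)), 36), Pow(Pow(Add(Pow(1123, -1), -250), 2), -1))) = Add(Rational(-3347964, 4517887), Mul(Mul(Add(984, -3), 36), Pow(Pow(Add(Rational(1, 1123), -250), 2), -1))) = Add(Rational(-3347964, 4517887), Mul(Mul(981, 36), Pow(Pow(Rational(-280749, 1123), 2), -1))) = Add(Rational(-3347964, 4517887), Mul(35316, Pow(Rational(78820001001, 1261129), -1))) = Add(Rational(-3347964, 4517887), Mul(35316, Rational(1261129, 78820001001))) = Add(Rational(-3347964, 4517887), Rational(4948670196, 8757777889)) = Rational(-6963192346572144, 39566650873600543)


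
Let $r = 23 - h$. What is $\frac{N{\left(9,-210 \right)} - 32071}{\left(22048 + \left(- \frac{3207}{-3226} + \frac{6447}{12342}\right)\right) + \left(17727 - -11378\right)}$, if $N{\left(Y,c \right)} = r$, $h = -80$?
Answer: $- \frac{106067937888}{169727667541} \approx -0.62493$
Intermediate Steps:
$r = 103$ ($r = 23 - -80 = 23 + 80 = 103$)
$N{\left(Y,c \right)} = 103$
$\frac{N{\left(9,-210 \right)} - 32071}{\left(22048 + \left(- \frac{3207}{-3226} + \frac{6447}{12342}\right)\right) + \left(17727 - -11378\right)} = \frac{103 - 32071}{\left(22048 + \left(- \frac{3207}{-3226} + \frac{6447}{12342}\right)\right) + \left(17727 - -11378\right)} = - \frac{31968}{\left(22048 + \left(\left(-3207\right) \left(- \frac{1}{3226}\right) + 6447 \cdot \frac{1}{12342}\right)\right) + \left(17727 + 11378\right)} = - \frac{31968}{\left(22048 + \left(\frac{3207}{3226} + \frac{2149}{4114}\right)\right) + 29105} = - \frac{31968}{\left(22048 + \frac{5031568}{3317941}\right) + 29105} = - \frac{31968}{\frac{73158994736}{3317941} + 29105} = - \frac{31968}{\frac{169727667541}{3317941}} = \left(-31968\right) \frac{3317941}{169727667541} = - \frac{106067937888}{169727667541}$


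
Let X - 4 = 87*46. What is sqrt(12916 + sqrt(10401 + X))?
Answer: sqrt(12916 + sqrt(14407)) ≈ 114.18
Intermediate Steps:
X = 4006 (X = 4 + 87*46 = 4 + 4002 = 4006)
sqrt(12916 + sqrt(10401 + X)) = sqrt(12916 + sqrt(10401 + 4006)) = sqrt(12916 + sqrt(14407))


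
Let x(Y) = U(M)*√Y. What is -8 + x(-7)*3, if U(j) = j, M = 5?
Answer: -8 + 15*I*√7 ≈ -8.0 + 39.686*I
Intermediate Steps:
x(Y) = 5*√Y
-8 + x(-7)*3 = -8 + (5*√(-7))*3 = -8 + (5*(I*√7))*3 = -8 + (5*I*√7)*3 = -8 + 15*I*√7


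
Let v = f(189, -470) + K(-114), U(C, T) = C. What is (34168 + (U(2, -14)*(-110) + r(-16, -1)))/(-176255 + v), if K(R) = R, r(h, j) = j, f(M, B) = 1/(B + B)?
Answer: -31910180/165786861 ≈ -0.19248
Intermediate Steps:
f(M, B) = 1/(2*B)
v = -107161/940 (v = (½)/(-470) - 114 = (½)*(-1/470) - 114 = -1/940 - 114 = -107161/940 ≈ -114.00)
(34168 + (U(2, -14)*(-110) + r(-16, -1)))/(-176255 + v) = (34168 + (2*(-110) - 1))/(-176255 - 107161/940) = (34168 + (-220 - 1))/(-165786861/940) = (34168 - 221)*(-940/165786861) = 33947*(-940/165786861) = -31910180/165786861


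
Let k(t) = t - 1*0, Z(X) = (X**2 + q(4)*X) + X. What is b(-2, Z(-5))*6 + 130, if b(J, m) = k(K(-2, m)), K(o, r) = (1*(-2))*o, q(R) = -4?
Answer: 154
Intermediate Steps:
K(o, r) = -2*o
Z(X) = X**2 - 3*X (Z(X) = (X**2 - 4*X) + X = X**2 - 3*X)
k(t) = t (k(t) = t + 0 = t)
b(J, m) = 4 (b(J, m) = -2*(-2) = 4)
b(-2, Z(-5))*6 + 130 = 4*6 + 130 = 24 + 130 = 154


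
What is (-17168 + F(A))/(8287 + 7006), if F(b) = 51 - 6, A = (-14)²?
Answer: -17123/15293 ≈ -1.1197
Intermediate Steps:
A = 196
F(b) = 45
(-17168 + F(A))/(8287 + 7006) = (-17168 + 45)/(8287 + 7006) = -17123/15293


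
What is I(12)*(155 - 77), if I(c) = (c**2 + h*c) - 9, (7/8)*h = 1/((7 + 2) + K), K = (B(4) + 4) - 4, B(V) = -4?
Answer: 376038/35 ≈ 10744.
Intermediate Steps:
K = -4 (K = (-4 + 4) - 4 = 0 - 4 = -4)
h = 8/35 (h = 8/(7*((7 + 2) - 4)) = 8/(7*(9 - 4)) = (8/7)/5 = (8/7)*(1/5) = 8/35 ≈ 0.22857)
I(c) = -9 + c**2 + 8*c/35 (I(c) = (c**2 + 8*c/35) - 9 = -9 + c**2 + 8*c/35)
I(12)*(155 - 77) = (-9 + 12**2 + (8/35)*12)*(155 - 77) = (-9 + 144 + 96/35)*78 = (4821/35)*78 = 376038/35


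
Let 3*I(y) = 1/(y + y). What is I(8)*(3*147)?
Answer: 147/16 ≈ 9.1875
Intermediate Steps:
I(y) = 1/(6*y) (I(y) = 1/(3*(y + y)) = 1/(3*((2*y))) = (1/(2*y))/3 = 1/(6*y))
I(8)*(3*147) = ((⅙)/8)*(3*147) = ((⅙)*(⅛))*441 = (1/48)*441 = 147/16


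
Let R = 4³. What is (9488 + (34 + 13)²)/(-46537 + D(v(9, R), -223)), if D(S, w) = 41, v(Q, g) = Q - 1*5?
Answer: -11697/46496 ≈ -0.25157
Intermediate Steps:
R = 64
v(Q, g) = -5 + Q (v(Q, g) = Q - 5 = -5 + Q)
(9488 + (34 + 13)²)/(-46537 + D(v(9, R), -223)) = (9488 + (34 + 13)²)/(-46537 + 41) = (9488 + 47²)/(-46496) = (9488 + 2209)*(-1/46496) = 11697*(-1/46496) = -11697/46496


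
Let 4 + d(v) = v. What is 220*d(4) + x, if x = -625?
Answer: -625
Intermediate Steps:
d(v) = -4 + v
220*d(4) + x = 220*(-4 + 4) - 625 = 220*0 - 625 = 0 - 625 = -625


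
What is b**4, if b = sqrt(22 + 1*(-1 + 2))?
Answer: 529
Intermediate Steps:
b = sqrt(23) (b = sqrt(22 + 1*1) = sqrt(22 + 1) = sqrt(23) ≈ 4.7958)
b**4 = (sqrt(23))**4 = 529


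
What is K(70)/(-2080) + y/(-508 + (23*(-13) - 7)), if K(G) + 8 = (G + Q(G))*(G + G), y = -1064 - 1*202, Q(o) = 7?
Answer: -766891/211640 ≈ -3.6236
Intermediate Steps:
y = -1266 (y = -1064 - 202 = -1266)
K(G) = -8 + 2*G*(7 + G) (K(G) = -8 + (G + 7)*(G + G) = -8 + (7 + G)*(2*G) = -8 + 2*G*(7 + G))
K(70)/(-2080) + y/(-508 + (23*(-13) - 7)) = (-8 + 2*70**2 + 14*70)/(-2080) - 1266/(-508 + (23*(-13) - 7)) = (-8 + 2*4900 + 980)*(-1/2080) - 1266/(-508 + (-299 - 7)) = (-8 + 9800 + 980)*(-1/2080) - 1266/(-508 - 306) = 10772*(-1/2080) - 1266/(-814) = -2693/520 - 1266*(-1/814) = -2693/520 + 633/407 = -766891/211640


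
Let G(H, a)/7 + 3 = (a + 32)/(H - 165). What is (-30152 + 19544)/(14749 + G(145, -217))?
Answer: -42432/59171 ≈ -0.71711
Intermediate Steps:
G(H, a) = -21 + 7*(32 + a)/(-165 + H) (G(H, a) = -21 + 7*((a + 32)/(H - 165)) = -21 + 7*((32 + a)/(-165 + H)) = -21 + 7*(32 + a)/(-165 + H))
(-30152 + 19544)/(14749 + G(145, -217)) = (-30152 + 19544)/(14749 + 7*(527 - 217 - 3*145)/(-165 + 145)) = -10608/(14749 + 7*(527 - 217 - 435)/(-20)) = -10608/(14749 + 7*(-1/20)*(-125)) = -10608/(14749 + 175/4) = -10608/59171/4 = -10608*4/59171 = -42432/59171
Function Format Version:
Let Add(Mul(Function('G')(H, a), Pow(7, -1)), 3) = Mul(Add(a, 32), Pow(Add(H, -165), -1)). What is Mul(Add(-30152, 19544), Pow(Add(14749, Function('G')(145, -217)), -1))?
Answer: Rational(-42432, 59171) ≈ -0.71711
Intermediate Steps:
Function('G')(H, a) = Add(-21, Mul(7, Pow(Add(-165, H), -1), Add(32, a))) (Function('G')(H, a) = Add(-21, Mul(7, Mul(Add(a, 32), Pow(Add(H, -165), -1)))) = Add(-21, Mul(7, Mul(Add(32, a), Pow(Add(-165, H), -1)))) = Add(-21, Mul(7, Mul(Pow(Add(-165, H), -1), Add(32, a)))) = Add(-21, Mul(7, Pow(Add(-165, H), -1), Add(32, a))))
Mul(Add(-30152, 19544), Pow(Add(14749, Function('G')(145, -217)), -1)) = Mul(Add(-30152, 19544), Pow(Add(14749, Mul(7, Pow(Add(-165, 145), -1), Add(527, -217, Mul(-3, 145)))), -1)) = Mul(-10608, Pow(Add(14749, Mul(7, Pow(-20, -1), Add(527, -217, -435))), -1)) = Mul(-10608, Pow(Add(14749, Mul(7, Rational(-1, 20), -125)), -1)) = Mul(-10608, Pow(Add(14749, Rational(175, 4)), -1)) = Mul(-10608, Pow(Rational(59171, 4), -1)) = Mul(-10608, Rational(4, 59171)) = Rational(-42432, 59171)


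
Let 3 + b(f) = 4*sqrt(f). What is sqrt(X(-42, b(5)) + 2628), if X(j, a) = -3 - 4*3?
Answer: sqrt(2613) ≈ 51.117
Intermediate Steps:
b(f) = -3 + 4*sqrt(f)
X(j, a) = -15 (X(j, a) = -3 - 12 = -15)
sqrt(X(-42, b(5)) + 2628) = sqrt(-15 + 2628) = sqrt(2613)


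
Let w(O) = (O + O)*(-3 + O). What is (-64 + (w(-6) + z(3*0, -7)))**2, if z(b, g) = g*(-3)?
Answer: 4225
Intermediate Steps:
w(O) = 2*O*(-3 + O) (w(O) = (2*O)*(-3 + O) = 2*O*(-3 + O))
z(b, g) = -3*g
(-64 + (w(-6) + z(3*0, -7)))**2 = (-64 + (2*(-6)*(-3 - 6) - 3*(-7)))**2 = (-64 + (2*(-6)*(-9) + 21))**2 = (-64 + (108 + 21))**2 = (-64 + 129)**2 = 65**2 = 4225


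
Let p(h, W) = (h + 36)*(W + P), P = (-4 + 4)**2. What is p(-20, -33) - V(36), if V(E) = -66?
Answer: -462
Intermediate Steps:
P = 0 (P = 0**2 = 0)
p(h, W) = W*(36 + h) (p(h, W) = (h + 36)*(W + 0) = (36 + h)*W = W*(36 + h))
p(-20, -33) - V(36) = -33*(36 - 20) - 1*(-66) = -33*16 + 66 = -528 + 66 = -462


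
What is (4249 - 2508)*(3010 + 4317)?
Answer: 12756307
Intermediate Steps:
(4249 - 2508)*(3010 + 4317) = 1741*7327 = 12756307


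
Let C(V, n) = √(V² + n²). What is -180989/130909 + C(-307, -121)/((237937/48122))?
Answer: -180989/130909 + 48122*√108890/237937 ≈ 65.356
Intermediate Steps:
-180989/130909 + C(-307, -121)/((237937/48122)) = -180989/130909 + √((-307)² + (-121)²)/((237937/48122)) = -180989*1/130909 + √(94249 + 14641)/((237937*(1/48122))) = -180989/130909 + √108890/(237937/48122) = -180989/130909 + √108890*(48122/237937) = -180989/130909 + 48122*√108890/237937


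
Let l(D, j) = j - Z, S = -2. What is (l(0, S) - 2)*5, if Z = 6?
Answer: -50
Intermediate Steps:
l(D, j) = -6 + j (l(D, j) = j - 1*6 = j - 6 = -6 + j)
(l(0, S) - 2)*5 = ((-6 - 2) - 2)*5 = (-8 - 2)*5 = -10*5 = -50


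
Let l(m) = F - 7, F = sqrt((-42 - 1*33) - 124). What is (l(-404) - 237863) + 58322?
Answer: -179548 + I*sqrt(199) ≈ -1.7955e+5 + 14.107*I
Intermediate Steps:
F = I*sqrt(199) (F = sqrt((-42 - 33) - 124) = sqrt(-75 - 124) = sqrt(-199) = I*sqrt(199) ≈ 14.107*I)
l(m) = -7 + I*sqrt(199) (l(m) = I*sqrt(199) - 7 = -7 + I*sqrt(199))
(l(-404) - 237863) + 58322 = ((-7 + I*sqrt(199)) - 237863) + 58322 = (-237870 + I*sqrt(199)) + 58322 = -179548 + I*sqrt(199)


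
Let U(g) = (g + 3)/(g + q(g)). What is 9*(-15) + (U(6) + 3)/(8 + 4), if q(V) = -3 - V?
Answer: -135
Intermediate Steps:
U(g) = -1 - g/3 (U(g) = (g + 3)/(g + (-3 - g)) = (3 + g)/(-3) = (3 + g)*(-⅓) = -1 - g/3)
9*(-15) + (U(6) + 3)/(8 + 4) = 9*(-15) + ((-1 - ⅓*6) + 3)/(8 + 4) = -135 + ((-1 - 2) + 3)/12 = -135 + (-3 + 3)*(1/12) = -135 + 0*(1/12) = -135 + 0 = -135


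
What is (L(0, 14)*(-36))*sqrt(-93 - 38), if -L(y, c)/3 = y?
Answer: 0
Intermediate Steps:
L(y, c) = -3*y
(L(0, 14)*(-36))*sqrt(-93 - 38) = (-3*0*(-36))*sqrt(-93 - 38) = (0*(-36))*sqrt(-131) = 0*(I*sqrt(131)) = 0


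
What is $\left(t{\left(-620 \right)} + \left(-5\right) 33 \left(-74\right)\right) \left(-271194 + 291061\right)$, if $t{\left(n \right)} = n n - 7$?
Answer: $7879311801$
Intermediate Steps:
$t{\left(n \right)} = -7 + n^{2}$ ($t{\left(n \right)} = n^{2} - 7 = -7 + n^{2}$)
$\left(t{\left(-620 \right)} + \left(-5\right) 33 \left(-74\right)\right) \left(-271194 + 291061\right) = \left(\left(-7 + \left(-620\right)^{2}\right) + \left(-5\right) 33 \left(-74\right)\right) \left(-271194 + 291061\right) = \left(\left(-7 + 384400\right) - -12210\right) 19867 = \left(384393 + 12210\right) 19867 = 396603 \cdot 19867 = 7879311801$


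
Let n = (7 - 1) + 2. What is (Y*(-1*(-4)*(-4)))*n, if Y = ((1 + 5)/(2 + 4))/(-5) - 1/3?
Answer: 1024/15 ≈ 68.267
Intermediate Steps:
Y = -8/15 (Y = (6/6)*(-1/5) - 1*1/3 = (6*(1/6))*(-1/5) - 1/3 = 1*(-1/5) - 1/3 = -1/5 - 1/3 = -8/15 ≈ -0.53333)
n = 8 (n = 6 + 2 = 8)
(Y*(-1*(-4)*(-4)))*n = -8*(-1*(-4))*(-4)/15*8 = -32*(-4)/15*8 = -8/15*(-16)*8 = (128/15)*8 = 1024/15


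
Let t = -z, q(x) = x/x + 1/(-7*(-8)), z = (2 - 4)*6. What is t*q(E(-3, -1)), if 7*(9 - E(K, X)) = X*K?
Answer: 171/14 ≈ 12.214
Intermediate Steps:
E(K, X) = 9 - K*X/7 (E(K, X) = 9 - X*K/7 = 9 - K*X/7)
z = -12 (z = -2*6 = -12)
q(x) = 57/56 (q(x) = 1 - ⅐*(-⅛) = 1 + 1/56 = 57/56)
t = 12 (t = -1*(-12) = 12)
t*q(E(-3, -1)) = 12*(57/56) = 171/14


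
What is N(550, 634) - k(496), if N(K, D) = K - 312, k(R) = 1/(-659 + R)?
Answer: 38795/163 ≈ 238.01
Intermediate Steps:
N(K, D) = -312 + K
N(550, 634) - k(496) = (-312 + 550) - 1/(-659 + 496) = 238 - 1/(-163) = 238 - 1*(-1/163) = 238 + 1/163 = 38795/163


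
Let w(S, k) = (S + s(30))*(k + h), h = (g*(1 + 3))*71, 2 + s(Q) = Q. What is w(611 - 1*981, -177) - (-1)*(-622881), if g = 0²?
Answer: -562347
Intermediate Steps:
g = 0
s(Q) = -2 + Q
h = 0 (h = (0*(1 + 3))*71 = (0*4)*71 = 0*71 = 0)
w(S, k) = k*(28 + S) (w(S, k) = (S + (-2 + 30))*(k + 0) = (S + 28)*k = (28 + S)*k = k*(28 + S))
w(611 - 1*981, -177) - (-1)*(-622881) = -177*(28 + (611 - 1*981)) - (-1)*(-622881) = -177*(28 + (611 - 981)) - 1*622881 = -177*(28 - 370) - 622881 = -177*(-342) - 622881 = 60534 - 622881 = -562347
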